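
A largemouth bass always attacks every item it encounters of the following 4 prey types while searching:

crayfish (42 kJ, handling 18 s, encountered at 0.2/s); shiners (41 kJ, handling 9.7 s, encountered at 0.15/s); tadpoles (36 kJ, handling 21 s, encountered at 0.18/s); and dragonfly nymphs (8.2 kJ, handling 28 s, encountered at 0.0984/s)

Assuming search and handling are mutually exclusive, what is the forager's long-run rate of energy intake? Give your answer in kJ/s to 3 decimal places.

Energy encountered per unit search time: 0.2×42 + 0.15×41 + 0.18×36 + 0.0984×8.2 = 21.84 kJ/s.
Handling time per unit search time: 0.2×18 + 0.15×9.7 + 0.18×21 + 0.0984×28 = 11.59.
Rate = 21.84/(1 + 11.59) = 1.734 kJ/s.

1.734 kJ/s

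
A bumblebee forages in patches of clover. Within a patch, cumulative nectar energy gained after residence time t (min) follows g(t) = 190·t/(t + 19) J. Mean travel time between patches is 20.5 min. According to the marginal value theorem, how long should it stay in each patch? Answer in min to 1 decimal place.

19.7 min

Optimal t* satisfies g'(t*) = g(t*)/(T + t*).
g'(t) = 190·19/(t + 19)². Setting 190·19/(t+19)² = 190t/[(t+19)(20.5+t)] gives 19(20.5+t) = t(t+19), so t² = 19×20.5 = 389.5.
t* = √389.5 = 19.74 min.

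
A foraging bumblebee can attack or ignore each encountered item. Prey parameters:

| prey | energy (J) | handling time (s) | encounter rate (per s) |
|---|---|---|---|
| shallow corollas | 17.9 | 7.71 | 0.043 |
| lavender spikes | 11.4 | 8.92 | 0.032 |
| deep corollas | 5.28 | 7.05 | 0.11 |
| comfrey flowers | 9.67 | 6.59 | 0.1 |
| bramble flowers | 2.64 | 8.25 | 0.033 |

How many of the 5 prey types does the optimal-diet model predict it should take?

Profitabilities (E/h, J/s): shallow corollas 2.32, comfrey flowers 1.47, lavender spikes 1.28, deep corollas 0.749, bramble flowers 0.32. Add prey in this order while the next type's profitability exceeds the intake rate on those already taken.
Rate on top 1: 0.5781. comfrey flowers: 1.47 > 0.5781 → include.
Rate on top 2: 0.8725. lavender spikes: 1.28 > 0.8725 → include.
Rate on top 3: 0.9233. deep corollas: 0.749 < 0.9233 → exclude; stop.
Optimal diet: shallow corollas, comfrey flowers, lavender spikes — 3 of 5 types.

3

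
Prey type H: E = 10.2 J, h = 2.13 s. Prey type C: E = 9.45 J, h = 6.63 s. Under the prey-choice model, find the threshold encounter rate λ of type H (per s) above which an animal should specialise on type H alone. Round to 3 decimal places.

The zero-one rule: include type C iff E₂/h₂ > λE₁/(1+λh₁). Equality gives the switch point.
λE₁h₂ = E₂ + λE₂h₁ ⇒ λ = E₂/(E₁h₂ − E₂h₁) = 9.45/(67.63 − 20.13) = 0.199 per s.

0.199 per s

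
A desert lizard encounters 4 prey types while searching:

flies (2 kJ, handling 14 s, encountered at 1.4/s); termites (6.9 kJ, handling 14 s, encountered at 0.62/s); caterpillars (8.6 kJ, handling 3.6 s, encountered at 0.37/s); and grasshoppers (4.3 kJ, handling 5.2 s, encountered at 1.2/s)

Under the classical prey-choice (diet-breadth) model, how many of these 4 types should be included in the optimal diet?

Rank by E/h (kJ/s): caterpillars 2.39, grasshoppers 0.827, termites 0.493, flies 0.143. Include each in turn until the next type's E/h falls below the running intake rate.
Rate on top 1: 1.364. grasshoppers: 0.827 < 1.364 → exclude; stop.
Optimal diet: caterpillars — 1 of 4 types.

1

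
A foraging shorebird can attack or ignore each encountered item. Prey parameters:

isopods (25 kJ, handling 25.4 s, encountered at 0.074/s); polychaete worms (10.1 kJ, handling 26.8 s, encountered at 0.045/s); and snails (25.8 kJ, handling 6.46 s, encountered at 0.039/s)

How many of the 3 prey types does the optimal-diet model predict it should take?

2

Rank by E/h (kJ/s): snails 3.99, isopods 0.984, polychaete worms 0.377. Include each in turn until the next type's E/h falls below the running intake rate.
Rate on top 1: 0.8037. isopods: 0.984 > 0.8037 → include.
Rate on top 2: 0.9121. polychaete worms: 0.377 < 0.9121 → exclude; stop.
Optimal diet: snails, isopods — 2 of 3 types.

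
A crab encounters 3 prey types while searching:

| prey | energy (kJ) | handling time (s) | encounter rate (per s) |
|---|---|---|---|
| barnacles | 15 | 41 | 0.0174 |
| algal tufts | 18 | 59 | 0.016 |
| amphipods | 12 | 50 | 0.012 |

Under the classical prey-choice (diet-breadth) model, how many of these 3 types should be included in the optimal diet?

Profitabilities (E/h, kJ/s): barnacles 0.366, algal tufts 0.305, amphipods 0.24. Add prey in this order while the next type's profitability exceeds the intake rate on those already taken.
Rate on top 1: 0.1523. algal tufts: 0.305 > 0.1523 → include.
Rate on top 2: 0.2066. amphipods: 0.24 > 0.2066 → include.
Optimal diet: barnacles, algal tufts, amphipods — 3 of 3 types.

3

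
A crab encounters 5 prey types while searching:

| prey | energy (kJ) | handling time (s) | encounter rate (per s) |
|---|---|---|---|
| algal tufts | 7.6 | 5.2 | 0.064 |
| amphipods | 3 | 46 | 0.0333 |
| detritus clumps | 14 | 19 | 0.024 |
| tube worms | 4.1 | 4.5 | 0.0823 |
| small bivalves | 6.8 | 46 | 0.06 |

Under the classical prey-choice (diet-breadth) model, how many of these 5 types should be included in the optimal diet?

Rank by E/h (kJ/s): algal tufts 1.46, tube worms 0.911, detritus clumps 0.737, small bivalves 0.148, amphipods 0.0652. Include each in turn until the next type's E/h falls below the running intake rate.
Rate on top 1: 0.3649. tube worms: 0.911 > 0.3649 → include.
Rate on top 2: 0.4837. detritus clumps: 0.737 > 0.4837 → include.
Rate on top 3: 0.5372. small bivalves: 0.148 < 0.5372 → exclude; stop.
Optimal diet: algal tufts, tube worms, detritus clumps — 3 of 5 types.

3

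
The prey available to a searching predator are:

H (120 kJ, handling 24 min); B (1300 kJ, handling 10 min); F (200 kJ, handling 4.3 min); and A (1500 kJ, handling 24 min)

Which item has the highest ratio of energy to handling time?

B

In descending order of E/h:
B: 1300/10 = 130 kJ/min
A: 1500/24 = 62.5 kJ/min
F: 200/4.3 = 46.5 kJ/min
H: 120/24 = 5 kJ/min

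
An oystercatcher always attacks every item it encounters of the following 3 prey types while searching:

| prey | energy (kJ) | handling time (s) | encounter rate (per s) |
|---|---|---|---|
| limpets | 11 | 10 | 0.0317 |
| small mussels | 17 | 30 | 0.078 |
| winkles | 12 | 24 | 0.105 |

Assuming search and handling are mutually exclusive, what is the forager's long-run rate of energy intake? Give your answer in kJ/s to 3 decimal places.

Energy encountered per unit search time: 0.0317×11 + 0.078×17 + 0.105×12 = 2.935 kJ/s.
Handling time per unit search time: 0.0317×10 + 0.078×30 + 0.105×24 = 5.177.
Rate = 2.935/(1 + 5.177) = 0.4751 kJ/s.

0.475 kJ/s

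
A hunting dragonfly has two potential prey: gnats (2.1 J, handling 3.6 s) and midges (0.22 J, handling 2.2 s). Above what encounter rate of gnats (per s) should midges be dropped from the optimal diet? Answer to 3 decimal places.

0.057 per s

At the threshold, the rate on gnats alone equals the profitability of midges: λ·2.1/(1 + λ·3.6) = 0.22/2.2 = 0.1.
Rearranging, λ(2.1 − 0.1×3.6) = 0.1, so λ = 0.1/1.74 = 0.05747 per s.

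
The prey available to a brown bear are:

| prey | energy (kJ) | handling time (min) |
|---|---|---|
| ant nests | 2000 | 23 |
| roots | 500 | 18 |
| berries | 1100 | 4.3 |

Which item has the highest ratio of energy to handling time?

berries

In descending order of E/h:
berries: 1100/4.3 = 256 kJ/min
ant nests: 2000/23 = 87 kJ/min
roots: 500/18 = 27.8 kJ/min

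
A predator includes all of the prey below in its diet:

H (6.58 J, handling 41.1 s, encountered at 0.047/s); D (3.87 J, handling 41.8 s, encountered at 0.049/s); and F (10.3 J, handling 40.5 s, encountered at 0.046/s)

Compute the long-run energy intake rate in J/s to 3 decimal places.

0.142 J/s

R = Σλ_iE_i / (1 + Σλ_ih_i)
Numerator: 0.047×6.58 + 0.049×3.87 + 0.046×10.3 = 0.9727
Denominator: 1 + 0.047×41.1 + 0.049×41.8 + 0.046×40.5 = 6.843
R = 0.9727/6.843 = 0.1421 J/s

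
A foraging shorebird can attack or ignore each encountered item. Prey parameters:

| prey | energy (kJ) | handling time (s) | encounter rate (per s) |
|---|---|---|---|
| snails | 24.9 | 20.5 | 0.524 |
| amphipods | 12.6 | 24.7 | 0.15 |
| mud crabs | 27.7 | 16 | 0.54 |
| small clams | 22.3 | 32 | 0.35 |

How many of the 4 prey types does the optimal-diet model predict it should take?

E/h in descending order: mud crabs 1.73, snails 1.21, small clams 0.697, amphipods 0.51 kJ/s. The optimal diet is the largest prefix of this list for which every included type satisfies E_i/h_i > R on the types above it.
Rate on top 1: 1.552. snails: 1.21 < 1.552 → exclude; stop.
Optimal diet: mud crabs — 1 of 4 types.

1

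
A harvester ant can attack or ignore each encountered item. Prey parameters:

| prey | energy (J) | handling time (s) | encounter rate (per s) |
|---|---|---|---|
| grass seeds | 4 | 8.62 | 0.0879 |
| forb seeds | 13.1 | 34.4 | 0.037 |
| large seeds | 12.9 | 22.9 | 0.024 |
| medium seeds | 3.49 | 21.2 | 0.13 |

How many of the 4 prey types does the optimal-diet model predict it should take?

3

Rank by E/h (J/s): large seeds 0.563, grass seeds 0.464, forb seeds 0.381, medium seeds 0.165. Include each in turn until the next type's E/h falls below the running intake rate.
Rate on top 1: 0.1998. grass seeds: 0.464 > 0.1998 → include.
Rate on top 2: 0.2866. forb seeds: 0.381 > 0.2866 → include.
Rate on top 3: 0.3201. medium seeds: 0.165 < 0.3201 → exclude; stop.
Optimal diet: large seeds, grass seeds, forb seeds — 3 of 4 types.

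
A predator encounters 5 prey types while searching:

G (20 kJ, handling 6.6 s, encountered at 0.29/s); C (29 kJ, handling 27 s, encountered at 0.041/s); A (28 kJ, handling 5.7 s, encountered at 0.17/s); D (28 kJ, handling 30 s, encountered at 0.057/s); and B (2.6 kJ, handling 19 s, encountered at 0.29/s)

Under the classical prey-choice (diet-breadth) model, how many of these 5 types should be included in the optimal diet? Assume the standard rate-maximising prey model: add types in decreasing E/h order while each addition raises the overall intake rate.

E/h in descending order: A 4.91, G 3.03, C 1.07, D 0.933, B 0.137 kJ/s. The optimal diet is the largest prefix of this list for which every included type satisfies E_i/h_i > R on the types above it.
Rate on top 1: 2.417. G: 3.03 > 2.417 → include.
Rate on top 2: 2.72. C: 1.07 < 2.72 → exclude; stop.
Optimal diet: A, G — 2 of 5 types.

2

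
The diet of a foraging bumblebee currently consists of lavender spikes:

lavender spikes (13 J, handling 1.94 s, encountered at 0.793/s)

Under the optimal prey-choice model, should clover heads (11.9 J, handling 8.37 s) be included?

Intake rate on the current diet: R = (0.793×13) / (1 + 0.793×1.94) = 10.31/2.538 = 4.061 J/s.
clover heads: E/h = 11.9/8.37 = 1.422 J/s.
Since 1.422 < R, time spent handling clover heads is better spent searching.

No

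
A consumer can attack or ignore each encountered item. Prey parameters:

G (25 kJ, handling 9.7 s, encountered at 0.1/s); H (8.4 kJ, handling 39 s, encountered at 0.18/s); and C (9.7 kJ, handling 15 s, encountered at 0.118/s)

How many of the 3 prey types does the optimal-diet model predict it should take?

1

Rank by E/h (kJ/s): G 2.58, C 0.647, H 0.215. Include each in turn until the next type's E/h falls below the running intake rate.
Rate on top 1: 1.269. C: 0.647 < 1.269 → exclude; stop.
Optimal diet: G — 1 of 3 types.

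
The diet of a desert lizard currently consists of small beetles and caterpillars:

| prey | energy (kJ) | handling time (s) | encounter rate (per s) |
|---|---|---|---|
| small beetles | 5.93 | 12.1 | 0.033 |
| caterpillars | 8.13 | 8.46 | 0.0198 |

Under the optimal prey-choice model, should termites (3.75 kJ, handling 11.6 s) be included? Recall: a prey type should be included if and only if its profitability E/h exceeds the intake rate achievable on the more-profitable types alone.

Yes

Current rate: (0.033×5.93 + 0.0198×8.13)/(1 + 0.033×12.1 + 0.0198×8.46) = 0.2276 kJ/s.
termites: E/h = 3.75/11.6 = 0.3233 kJ/s.
0.3233 > 0.2276, so adding termites raises the average — include it.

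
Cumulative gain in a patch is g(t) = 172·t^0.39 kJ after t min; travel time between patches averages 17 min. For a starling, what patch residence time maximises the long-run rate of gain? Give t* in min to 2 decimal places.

10.87 min

Maximise g(t)/(T+t): set derivative to zero → g'(t)(T+t) = g(t).
g'(t) = 0.39·172·t^-0.61. Setting 0.39·172·t^-0.61 = 172·t^0.39/(17+t) gives 0.39(17+t) = t, so 0.61·t = 0.39×17.
t* = 0.39×17/0.61 = 10.87 min.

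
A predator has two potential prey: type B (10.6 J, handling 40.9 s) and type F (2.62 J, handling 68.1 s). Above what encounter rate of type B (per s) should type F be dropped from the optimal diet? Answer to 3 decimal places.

At the threshold, the rate on type B alone equals the profitability of type F: λ·10.6/(1 + λ·40.9) = 2.62/68.1 = 0.03847.
Rearranging, λ(10.6 − 0.03847×40.9) = 0.03847, so λ = 0.03847/9.026 = 0.004262 per s.

0.004 per s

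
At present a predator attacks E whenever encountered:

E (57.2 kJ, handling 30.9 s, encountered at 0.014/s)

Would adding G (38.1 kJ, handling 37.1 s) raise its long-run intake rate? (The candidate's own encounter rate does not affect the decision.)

Yes

On E alone, R = ΣλE/(1+Σλh) = 0.8008/1.433 = 0.559 kJ/s.
G: E/h = 38.1/37.1 = 1.027 kJ/s.
Since 1.027 > R, including G increases the long-run rate.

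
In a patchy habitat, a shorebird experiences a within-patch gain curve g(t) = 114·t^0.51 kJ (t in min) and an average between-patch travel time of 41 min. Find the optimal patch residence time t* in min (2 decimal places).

42.67 min

Optimal t* satisfies g'(t*) = g(t*)/(T + t*).
g'(t) = 0.51·114·t^-0.49. Setting 0.51·114·t^-0.49 = 114·t^0.51/(41+t) gives 0.51(41+t) = t, so 0.49·t = 0.51×41.
t* = 0.51×41/0.49 = 42.67 min.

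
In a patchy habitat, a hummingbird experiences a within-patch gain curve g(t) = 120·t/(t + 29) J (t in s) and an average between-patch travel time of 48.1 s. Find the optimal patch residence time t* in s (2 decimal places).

37.35 s

Maximise g(t)/(T+t): set derivative to zero → g'(t)(T+t) = g(t).
g'(t) = 120·29/(t + 29)². Setting 120·29/(t+29)² = 120t/[(t+29)(48.1+t)] gives 29(48.1+t) = t(t+29), so t² = 29×48.1 = 1395.
t* = √1395 = 37.35 s.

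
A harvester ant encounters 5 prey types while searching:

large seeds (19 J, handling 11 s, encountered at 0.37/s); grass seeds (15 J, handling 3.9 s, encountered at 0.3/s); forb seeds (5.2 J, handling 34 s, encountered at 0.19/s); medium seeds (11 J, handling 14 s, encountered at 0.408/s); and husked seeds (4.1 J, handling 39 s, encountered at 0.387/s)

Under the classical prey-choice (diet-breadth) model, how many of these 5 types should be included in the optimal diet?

1

Rank by E/h (J/s): grass seeds 3.85, large seeds 1.73, medium seeds 0.786, forb seeds 0.153, husked seeds 0.105. Include each in turn until the next type's E/h falls below the running intake rate.
Rate on top 1: 2.074. large seeds: 1.73 < 2.074 → exclude; stop.
Optimal diet: grass seeds — 1 of 5 types.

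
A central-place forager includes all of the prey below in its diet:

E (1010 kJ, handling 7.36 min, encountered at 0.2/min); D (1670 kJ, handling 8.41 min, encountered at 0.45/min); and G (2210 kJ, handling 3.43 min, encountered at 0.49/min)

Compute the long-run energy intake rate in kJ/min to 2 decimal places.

Energy encountered per unit search time: 0.2×1010 + 0.45×1670 + 0.49×2210 = 2036 kJ/min.
Handling time per unit search time: 0.2×7.36 + 0.45×8.41 + 0.49×3.43 = 6.937.
Rate = 2036/(1 + 6.937) = 256.6 kJ/min.

256.56 kJ/min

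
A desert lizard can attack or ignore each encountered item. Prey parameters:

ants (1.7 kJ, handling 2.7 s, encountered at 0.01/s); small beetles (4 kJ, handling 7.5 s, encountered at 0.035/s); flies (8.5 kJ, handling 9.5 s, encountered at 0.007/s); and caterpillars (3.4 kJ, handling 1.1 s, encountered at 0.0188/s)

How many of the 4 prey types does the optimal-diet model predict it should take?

E/h in descending order: caterpillars 3.09, flies 0.895, ants 0.63, small beetles 0.533 kJ/s. The optimal diet is the largest prefix of this list for which every included type satisfies E_i/h_i > R on the types above it.
Rate on top 1: 0.06262. flies: 0.895 > 0.06262 → include.
Rate on top 2: 0.1135. ants: 0.63 > 0.1135 → include.
Rate on top 3: 0.126. small beetles: 0.533 > 0.126 → include.
Optimal diet: caterpillars, flies, ants, small beetles — 4 of 4 types.

4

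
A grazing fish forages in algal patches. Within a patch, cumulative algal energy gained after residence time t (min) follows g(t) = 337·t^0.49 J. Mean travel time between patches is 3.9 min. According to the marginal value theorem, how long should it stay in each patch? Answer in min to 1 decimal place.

3.7 min

Maximise g(t)/(T+t): set derivative to zero → g'(t)(T+t) = g(t).
g'(t) = 0.49·337·t^-0.51. Setting 0.49·337·t^-0.51 = 337·t^0.49/(3.9+t) gives 0.49(3.9+t) = t, so 0.51·t = 0.49×3.9.
t* = 0.49×3.9/0.51 = 3.747 min.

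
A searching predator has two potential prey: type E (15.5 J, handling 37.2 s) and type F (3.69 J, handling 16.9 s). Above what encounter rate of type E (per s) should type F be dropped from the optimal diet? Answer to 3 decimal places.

0.030 per s

Drop type F once their profitability E₂/h₂ falls below the rate achievable on type E alone: E₂/h₂ = λE₁/(1 + λh₁).
Solve for λ: λE₁h₂ = E₂(1 + λh₁) → λ(E₁h₂ − E₂h₁) = E₂ → λ = E₂/(E₁h₂ − E₂h₁).
λ = 3.69/(15.5×16.9 − 3.69×37.2) = 3.69/124.7 = 0.0296 per s.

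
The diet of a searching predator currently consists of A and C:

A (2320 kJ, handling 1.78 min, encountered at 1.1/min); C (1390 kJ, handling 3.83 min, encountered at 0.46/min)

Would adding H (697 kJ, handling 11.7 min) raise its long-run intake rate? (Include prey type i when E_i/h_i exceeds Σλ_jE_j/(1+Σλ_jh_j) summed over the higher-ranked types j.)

No

Intake rate on the current diet: R = (1.1×2320 + 0.46×1390) / (1 + 1.1×1.78 + 0.46×3.83) = 3191/4.72 = 676.2 kJ/min.
H: E/h = 697/11.7 = 59.57 kJ/min.
Since 59.57 < R, time spent handling H is better spent searching.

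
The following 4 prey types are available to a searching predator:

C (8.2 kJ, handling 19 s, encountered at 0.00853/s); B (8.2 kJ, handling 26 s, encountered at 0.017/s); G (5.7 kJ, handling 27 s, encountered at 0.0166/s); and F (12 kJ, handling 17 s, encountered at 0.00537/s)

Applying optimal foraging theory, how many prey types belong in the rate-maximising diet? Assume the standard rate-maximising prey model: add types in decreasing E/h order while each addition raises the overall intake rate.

Profitabilities (E/h, kJ/s): F 0.706, C 0.432, B 0.315, G 0.211. Add prey in this order while the next type's profitability exceeds the intake rate on those already taken.
Rate on top 1: 0.05905. C: 0.432 > 0.05905 → include.
Rate on top 2: 0.1072. B: 0.315 > 0.1072 → include.
Rate on top 3: 0.1615. G: 0.211 > 0.1615 → include.
Optimal diet: F, C, B, G — 4 of 4 types.

4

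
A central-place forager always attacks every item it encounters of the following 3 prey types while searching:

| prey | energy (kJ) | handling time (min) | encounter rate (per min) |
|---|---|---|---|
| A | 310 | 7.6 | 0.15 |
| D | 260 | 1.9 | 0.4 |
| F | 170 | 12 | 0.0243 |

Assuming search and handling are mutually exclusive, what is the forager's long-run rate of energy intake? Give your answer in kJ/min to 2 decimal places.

48.45 kJ/min

R = (0.15×310 + 0.4×260 + 0.0243×170) / (1 + 0.15×7.6 + 0.4×1.9 + 0.0243×12) = 154.6/3.192 = 48.45 kJ/min.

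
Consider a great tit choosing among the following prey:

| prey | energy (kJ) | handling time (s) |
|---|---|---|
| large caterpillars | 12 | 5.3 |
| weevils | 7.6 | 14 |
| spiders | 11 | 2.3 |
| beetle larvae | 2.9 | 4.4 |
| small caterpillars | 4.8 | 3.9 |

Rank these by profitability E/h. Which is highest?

spiders

Profitability E/h (kJ/s): large caterpillars = 12/5.3 = 2.26, weevils = 7.6/14 = 0.543, spiders = 11/2.3 = 4.78, beetle larvae = 2.9/4.4 = 0.659, small caterpillars = 4.8/3.9 = 1.23.
Ranked: spiders > large caterpillars > small caterpillars > beetle larvae > weevils.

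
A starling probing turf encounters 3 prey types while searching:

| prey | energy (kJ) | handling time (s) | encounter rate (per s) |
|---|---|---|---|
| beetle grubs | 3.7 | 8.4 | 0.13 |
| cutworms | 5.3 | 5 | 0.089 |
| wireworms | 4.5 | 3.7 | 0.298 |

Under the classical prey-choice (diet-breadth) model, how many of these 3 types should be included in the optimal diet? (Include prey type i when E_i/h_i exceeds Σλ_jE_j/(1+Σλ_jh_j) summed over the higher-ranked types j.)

Rank by E/h (kJ/s): wireworms 1.22, cutworms 1.06, beetle grubs 0.44. Include each in turn until the next type's E/h falls below the running intake rate.
Rate on top 1: 0.6378. cutworms: 1.06 > 0.6378 → include.
Rate on top 2: 0.7115. beetle grubs: 0.44 < 0.7115 → exclude; stop.
Optimal diet: wireworms, cutworms — 2 of 3 types.

2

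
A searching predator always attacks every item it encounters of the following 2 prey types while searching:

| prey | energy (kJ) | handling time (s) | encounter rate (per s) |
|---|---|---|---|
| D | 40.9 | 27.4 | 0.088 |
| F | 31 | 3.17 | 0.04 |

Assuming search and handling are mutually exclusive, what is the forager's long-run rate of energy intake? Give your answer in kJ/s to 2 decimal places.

1.37 kJ/s

R = (0.088×40.9 + 0.04×31) / (1 + 0.088×27.4 + 0.04×3.17) = 4.839/3.538 = 1.368 kJ/s.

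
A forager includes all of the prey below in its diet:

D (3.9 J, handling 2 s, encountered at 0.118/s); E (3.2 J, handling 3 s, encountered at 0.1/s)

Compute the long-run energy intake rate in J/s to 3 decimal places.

0.508 J/s

R = (0.118×3.9 + 0.1×3.2) / (1 + 0.118×2 + 0.1×3) = 0.7802/1.536 = 0.5079 J/s.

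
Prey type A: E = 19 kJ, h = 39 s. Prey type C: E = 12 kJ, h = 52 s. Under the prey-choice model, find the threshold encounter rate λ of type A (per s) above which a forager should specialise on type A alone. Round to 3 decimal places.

The zero-one rule: include type C iff E₂/h₂ > λE₁/(1+λh₁). Equality gives the switch point.
λE₁h₂ = E₂ + λE₂h₁ ⇒ λ = E₂/(E₁h₂ − E₂h₁) = 12/(988 − 468) = 0.02308 per s.

0.023 per s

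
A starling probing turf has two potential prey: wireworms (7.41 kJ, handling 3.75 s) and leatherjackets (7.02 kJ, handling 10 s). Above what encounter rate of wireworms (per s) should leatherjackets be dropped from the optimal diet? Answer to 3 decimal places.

0.147 per s

At the threshold, the rate on wireworms alone equals the profitability of leatherjackets: λ·7.41/(1 + λ·3.75) = 7.02/10 = 0.702.
Rearranging, λ(7.41 − 0.702×3.75) = 0.702, so λ = 0.702/4.777 = 0.1469 per s.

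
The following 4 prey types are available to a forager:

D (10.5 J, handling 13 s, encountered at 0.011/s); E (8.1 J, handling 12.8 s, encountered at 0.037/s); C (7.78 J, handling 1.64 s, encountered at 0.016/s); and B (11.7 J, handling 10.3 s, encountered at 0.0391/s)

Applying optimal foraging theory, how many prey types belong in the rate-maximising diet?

4

E/h in descending order: C 4.74, B 1.14, D 0.808, E 0.633 J/s. The optimal diet is the largest prefix of this list for which every included type satisfies E_i/h_i > R on the types above it.
Rate on top 1: 0.1213. B: 1.14 > 0.1213 → include.
Rate on top 2: 0.4073. D: 0.808 > 0.4073 → include.
Rate on top 3: 0.4437. E: 0.633 > 0.4437 → include.
Optimal diet: C, B, D, E — 4 of 4 types.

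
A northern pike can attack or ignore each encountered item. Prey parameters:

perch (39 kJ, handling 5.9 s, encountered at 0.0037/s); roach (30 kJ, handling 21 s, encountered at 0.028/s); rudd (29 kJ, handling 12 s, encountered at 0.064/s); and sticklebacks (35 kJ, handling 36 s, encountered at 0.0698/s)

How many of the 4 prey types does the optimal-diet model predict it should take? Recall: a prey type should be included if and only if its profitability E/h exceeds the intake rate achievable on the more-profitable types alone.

Rank by E/h (kJ/s): perch 6.61, rudd 2.42, roach 1.43, sticklebacks 0.972. Include each in turn until the next type's E/h falls below the running intake rate.
Rate on top 1: 0.1412. rudd: 2.42 > 0.1412 → include.
Rate on top 2: 1.118. roach: 1.43 > 1.118 → include.
Rate on top 3: 1.194. sticklebacks: 0.972 < 1.194 → exclude; stop.
Optimal diet: perch, rudd, roach — 3 of 4 types.

3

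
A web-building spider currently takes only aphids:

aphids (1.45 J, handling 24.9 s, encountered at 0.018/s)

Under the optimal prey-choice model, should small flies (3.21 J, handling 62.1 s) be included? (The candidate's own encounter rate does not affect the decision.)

Yes

On aphids alone, R = ΣλE/(1+Σλh) = 0.0261/1.448 = 0.01802 J/s.
small flies: E/h = 3.21/62.1 = 0.05169 J/s.
0.05169 > 0.01802, so adding small flies raises the average — include it.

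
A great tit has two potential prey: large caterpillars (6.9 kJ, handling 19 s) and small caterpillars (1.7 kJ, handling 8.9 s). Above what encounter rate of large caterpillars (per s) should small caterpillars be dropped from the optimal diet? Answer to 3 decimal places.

The zero-one rule: include small caterpillars iff E₂/h₂ > λE₁/(1+λh₁). Equality gives the switch point.
λE₁h₂ = E₂ + λE₂h₁ ⇒ λ = E₂/(E₁h₂ − E₂h₁) = 1.7/(61.41 − 32.3) = 0.0584 per s.

0.058 per s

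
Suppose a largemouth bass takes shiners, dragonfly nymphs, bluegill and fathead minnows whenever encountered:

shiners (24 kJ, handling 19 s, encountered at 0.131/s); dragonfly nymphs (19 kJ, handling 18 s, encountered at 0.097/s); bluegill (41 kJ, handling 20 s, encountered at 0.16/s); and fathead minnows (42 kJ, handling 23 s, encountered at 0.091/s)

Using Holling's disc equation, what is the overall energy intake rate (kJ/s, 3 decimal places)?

R = (0.131×24 + 0.097×19 + 0.16×41 + 0.091×42) / (1 + 0.131×19 + 0.097×18 + 0.16×20 + 0.091×23) = 15.37/10.53 = 1.46 kJ/s.

1.460 kJ/s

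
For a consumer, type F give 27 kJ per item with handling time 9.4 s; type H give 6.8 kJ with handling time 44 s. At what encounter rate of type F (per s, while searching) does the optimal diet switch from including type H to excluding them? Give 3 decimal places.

The zero-one rule: include type H iff E₂/h₂ > λE₁/(1+λh₁). Equality gives the switch point.
λE₁h₂ = E₂ + λE₂h₁ ⇒ λ = E₂/(E₁h₂ − E₂h₁) = 6.8/(1188 − 63.92) = 0.006049 per s.

0.006 per s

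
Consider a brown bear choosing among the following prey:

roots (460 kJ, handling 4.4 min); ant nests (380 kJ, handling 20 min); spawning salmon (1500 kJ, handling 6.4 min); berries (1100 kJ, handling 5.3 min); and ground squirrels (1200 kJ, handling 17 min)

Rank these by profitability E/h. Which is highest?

In descending order of E/h:
spawning salmon: 1500/6.4 = 234 kJ/min
berries: 1100/5.3 = 208 kJ/min
roots: 460/4.4 = 105 kJ/min
ground squirrels: 1200/17 = 70.6 kJ/min
ant nests: 380/20 = 19 kJ/min

spawning salmon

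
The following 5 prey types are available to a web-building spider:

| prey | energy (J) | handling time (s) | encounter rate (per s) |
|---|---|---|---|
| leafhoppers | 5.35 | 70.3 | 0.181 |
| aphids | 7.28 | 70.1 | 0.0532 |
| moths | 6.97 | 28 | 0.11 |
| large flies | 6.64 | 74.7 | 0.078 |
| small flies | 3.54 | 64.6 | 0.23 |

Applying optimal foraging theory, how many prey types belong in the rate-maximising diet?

Profitabilities (E/h, J/s): moths 0.249, aphids 0.104, large flies 0.0889, leafhoppers 0.0761, small flies 0.0548. Add prey in this order while the next type's profitability exceeds the intake rate on those already taken.
Rate on top 1: 0.1879. aphids: 0.104 < 0.1879 → exclude; stop.
Optimal diet: moths — 1 of 5 types.

1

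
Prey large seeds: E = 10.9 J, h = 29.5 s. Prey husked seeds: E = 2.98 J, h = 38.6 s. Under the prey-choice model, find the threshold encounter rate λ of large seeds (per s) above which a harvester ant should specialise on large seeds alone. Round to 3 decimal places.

The zero-one rule: include husked seeds iff E₂/h₂ > λE₁/(1+λh₁). Equality gives the switch point.
λE₁h₂ = E₂ + λE₂h₁ ⇒ λ = E₂/(E₁h₂ − E₂h₁) = 2.98/(420.7 − 87.91) = 0.008954 per s.

0.009 per s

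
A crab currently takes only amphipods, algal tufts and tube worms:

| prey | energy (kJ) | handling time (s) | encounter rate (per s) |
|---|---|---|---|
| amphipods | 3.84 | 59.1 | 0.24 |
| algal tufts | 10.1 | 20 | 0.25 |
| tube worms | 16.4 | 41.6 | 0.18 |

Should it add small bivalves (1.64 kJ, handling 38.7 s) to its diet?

On amphipods, algal tufts and tube worms alone, R = ΣλE/(1+Σλh) = 6.399/27.67 = 0.2312 kJ/s.
small bivalves: E/h = 1.64/38.7 = 0.04238 kJ/s.
0.04238 < 0.2312, so adding small bivalves would lower the average — exclude it.

No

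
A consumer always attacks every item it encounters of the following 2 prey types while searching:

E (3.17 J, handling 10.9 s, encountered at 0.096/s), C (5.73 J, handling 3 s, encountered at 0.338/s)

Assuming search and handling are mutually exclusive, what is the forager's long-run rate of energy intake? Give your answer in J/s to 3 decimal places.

Energy encountered per unit search time: 0.096×3.17 + 0.338×5.73 = 2.241 J/s.
Handling time per unit search time: 0.096×10.9 + 0.338×3 = 2.06.
Rate = 2.241/(1 + 2.06) = 0.7323 J/s.

0.732 J/s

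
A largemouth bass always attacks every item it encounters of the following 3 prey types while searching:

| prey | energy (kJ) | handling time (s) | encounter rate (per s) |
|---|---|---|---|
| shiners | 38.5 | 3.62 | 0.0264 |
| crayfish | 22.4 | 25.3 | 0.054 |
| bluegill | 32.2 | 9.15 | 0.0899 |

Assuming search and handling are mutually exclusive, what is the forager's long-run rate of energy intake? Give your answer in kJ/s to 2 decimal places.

Energy encountered per unit search time: 0.0264×38.5 + 0.054×22.4 + 0.0899×32.2 = 5.121 kJ/s.
Handling time per unit search time: 0.0264×3.62 + 0.054×25.3 + 0.0899×9.15 = 2.284.
Rate = 5.121/(1 + 2.284) = 1.559 kJ/s.

1.56 kJ/s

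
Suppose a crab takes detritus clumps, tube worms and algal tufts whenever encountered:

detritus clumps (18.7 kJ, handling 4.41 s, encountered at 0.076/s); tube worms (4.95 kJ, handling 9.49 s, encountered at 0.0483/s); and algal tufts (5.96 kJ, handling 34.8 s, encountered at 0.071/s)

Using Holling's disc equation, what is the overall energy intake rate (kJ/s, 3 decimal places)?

Energy encountered per unit search time: 0.076×18.7 + 0.0483×4.95 + 0.071×5.96 = 2.083 kJ/s.
Handling time per unit search time: 0.076×4.41 + 0.0483×9.49 + 0.071×34.8 = 3.264.
Rate = 2.083/(1 + 3.264) = 0.4886 kJ/s.

0.489 kJ/s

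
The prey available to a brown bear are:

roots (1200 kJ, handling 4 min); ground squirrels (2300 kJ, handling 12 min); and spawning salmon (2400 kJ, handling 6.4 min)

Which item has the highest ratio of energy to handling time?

spawning salmon

Profitability E/h (kJ/min): roots = 1200/4 = 300, ground squirrels = 2300/12 = 192, spawning salmon = 2400/6.4 = 375.
Ranked: spawning salmon > roots > ground squirrels.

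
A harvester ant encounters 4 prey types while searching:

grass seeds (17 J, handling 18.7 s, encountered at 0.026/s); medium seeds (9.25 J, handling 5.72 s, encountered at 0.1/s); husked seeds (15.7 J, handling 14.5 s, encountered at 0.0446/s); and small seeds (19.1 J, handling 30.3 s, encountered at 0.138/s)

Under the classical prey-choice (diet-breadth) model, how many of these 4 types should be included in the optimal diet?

Profitabilities (E/h, J/s): medium seeds 1.62, husked seeds 1.08, grass seeds 0.909, small seeds 0.63. Add prey in this order while the next type's profitability exceeds the intake rate on those already taken.
Rate on top 1: 0.5884. husked seeds: 1.08 > 0.5884 → include.
Rate on top 2: 0.7325. grass seeds: 0.909 > 0.7325 → include.
Rate on top 3: 0.7643. small seeds: 0.63 < 0.7643 → exclude; stop.
Optimal diet: medium seeds, husked seeds, grass seeds — 3 of 4 types.

3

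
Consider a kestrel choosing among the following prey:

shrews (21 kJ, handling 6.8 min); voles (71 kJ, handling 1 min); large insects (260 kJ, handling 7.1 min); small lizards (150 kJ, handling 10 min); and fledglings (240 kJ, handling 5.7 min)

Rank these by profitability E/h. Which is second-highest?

fledglings

Profitability E/h (kJ/min): shrews = 21/6.8 = 3.09, voles = 71/1 = 71, large insects = 260/7.1 = 36.6, small lizards = 150/10 = 15, fledglings = 240/5.7 = 42.1.
Ranked: voles > fledglings > large insects > small lizards > shrews.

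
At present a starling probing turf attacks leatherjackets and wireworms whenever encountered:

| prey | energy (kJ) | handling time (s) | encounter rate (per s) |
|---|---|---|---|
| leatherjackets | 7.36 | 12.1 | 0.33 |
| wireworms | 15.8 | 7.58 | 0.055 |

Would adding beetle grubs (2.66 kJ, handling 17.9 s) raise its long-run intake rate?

No

Current rate: (0.33×7.36 + 0.055×15.8)/(1 + 0.33×12.1 + 0.055×7.58) = 0.6096 kJ/s.
beetle grubs: E/h = 2.66/17.9 = 0.1486 kJ/s.
Since 0.1486 < R, time spent handling beetle grubs is better spent searching.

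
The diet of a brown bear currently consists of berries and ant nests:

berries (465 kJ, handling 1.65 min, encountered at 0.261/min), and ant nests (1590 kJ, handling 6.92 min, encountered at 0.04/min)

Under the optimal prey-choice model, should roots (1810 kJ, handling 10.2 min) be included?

On berries and ant nests alone, R = ΣλE/(1+Σλh) = 185/1.707 = 108.3 kJ/min.
roots: E/h = 1810/10.2 = 177.5 kJ/min.
Since 177.5 > R, including roots increases the long-run rate.

Yes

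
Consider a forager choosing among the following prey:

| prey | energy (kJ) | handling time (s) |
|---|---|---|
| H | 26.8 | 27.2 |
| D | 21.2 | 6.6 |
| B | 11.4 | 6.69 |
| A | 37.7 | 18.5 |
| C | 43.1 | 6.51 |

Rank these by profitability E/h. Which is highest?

C

Profitability E/h (kJ/s): H = 26.8/27.2 = 0.985, D = 21.2/6.6 = 3.21, B = 11.4/6.69 = 1.7, A = 37.7/18.5 = 2.04, C = 43.1/6.51 = 6.62.
Ranked: C > D > A > B > H.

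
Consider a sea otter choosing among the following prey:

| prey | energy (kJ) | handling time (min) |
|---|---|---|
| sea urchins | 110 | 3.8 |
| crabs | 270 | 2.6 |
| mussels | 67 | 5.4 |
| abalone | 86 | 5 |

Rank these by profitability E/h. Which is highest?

crabs

Profitability E/h (kJ/min): sea urchins = 110/3.8 = 28.9, crabs = 270/2.6 = 104, mussels = 67/5.4 = 12.4, abalone = 86/5 = 17.2.
Ranked: crabs > sea urchins > abalone > mussels.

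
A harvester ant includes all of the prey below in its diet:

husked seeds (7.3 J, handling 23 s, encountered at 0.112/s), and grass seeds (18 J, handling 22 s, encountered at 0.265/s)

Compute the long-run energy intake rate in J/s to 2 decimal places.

Energy encountered per unit search time: 0.112×7.3 + 0.265×18 = 5.588 J/s.
Handling time per unit search time: 0.112×23 + 0.265×22 = 8.406.
Rate = 5.588/(1 + 8.406) = 0.594 J/s.

0.59 J/s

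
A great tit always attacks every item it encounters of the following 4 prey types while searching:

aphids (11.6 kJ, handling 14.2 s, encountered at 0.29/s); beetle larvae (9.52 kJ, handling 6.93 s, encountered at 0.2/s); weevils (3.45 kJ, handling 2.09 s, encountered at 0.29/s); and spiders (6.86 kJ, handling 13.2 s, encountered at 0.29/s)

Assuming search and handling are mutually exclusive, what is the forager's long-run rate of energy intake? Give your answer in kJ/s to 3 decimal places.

0.755 kJ/s

R = (0.29×11.6 + 0.2×9.52 + 0.29×3.45 + 0.29×6.86) / (1 + 0.29×14.2 + 0.2×6.93 + 0.29×2.09 + 0.29×13.2) = 8.258/10.94 = 0.755 kJ/s.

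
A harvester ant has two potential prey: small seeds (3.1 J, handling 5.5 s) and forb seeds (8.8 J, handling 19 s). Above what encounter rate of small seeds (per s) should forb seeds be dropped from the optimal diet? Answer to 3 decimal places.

0.838 per s

The zero-one rule: include forb seeds iff E₂/h₂ > λE₁/(1+λh₁). Equality gives the switch point.
λE₁h₂ = E₂ + λE₂h₁ ⇒ λ = E₂/(E₁h₂ − E₂h₁) = 8.8/(58.9 − 48.4) = 0.8381 per s.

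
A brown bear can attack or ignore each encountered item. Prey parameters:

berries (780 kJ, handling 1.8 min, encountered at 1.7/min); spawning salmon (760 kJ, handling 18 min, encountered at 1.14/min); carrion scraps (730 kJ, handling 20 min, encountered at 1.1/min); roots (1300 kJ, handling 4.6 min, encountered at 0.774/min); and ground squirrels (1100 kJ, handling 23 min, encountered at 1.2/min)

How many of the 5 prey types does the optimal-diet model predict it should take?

Rank by E/h (kJ/min): berries 433, roots 283, ground squirrels 47.8, spawning salmon 42.2, carrion scraps 36.5. Include each in turn until the next type's E/h falls below the running intake rate.
Rate on top 1: 326.6. roots: 283 < 326.6 → exclude; stop.
Optimal diet: berries — 1 of 5 types.

1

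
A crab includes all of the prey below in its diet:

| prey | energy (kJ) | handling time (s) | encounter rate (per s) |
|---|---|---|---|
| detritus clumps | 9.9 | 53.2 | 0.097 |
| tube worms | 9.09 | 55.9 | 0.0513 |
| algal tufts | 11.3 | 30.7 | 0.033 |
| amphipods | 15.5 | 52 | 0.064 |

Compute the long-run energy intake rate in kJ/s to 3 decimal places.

R = (0.097×9.9 + 0.0513×9.09 + 0.033×11.3 + 0.064×15.5) / (1 + 0.097×53.2 + 0.0513×55.9 + 0.033×30.7 + 0.064×52) = 2.792/13.37 = 0.2088 kJ/s.

0.209 kJ/s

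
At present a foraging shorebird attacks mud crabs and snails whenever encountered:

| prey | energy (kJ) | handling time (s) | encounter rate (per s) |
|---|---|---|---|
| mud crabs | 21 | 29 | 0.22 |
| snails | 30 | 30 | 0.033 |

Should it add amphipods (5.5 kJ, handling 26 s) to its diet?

No

Intake rate on the current diet: R = (0.22×21 + 0.033×30) / (1 + 0.22×29 + 0.033×30) = 5.61/8.37 = 0.6703 kJ/s.
Profitability of amphipods: 5.5/26 = 0.2115 kJ/s.
0.2115 < 0.6703, so adding amphipods would lower the average — exclude it.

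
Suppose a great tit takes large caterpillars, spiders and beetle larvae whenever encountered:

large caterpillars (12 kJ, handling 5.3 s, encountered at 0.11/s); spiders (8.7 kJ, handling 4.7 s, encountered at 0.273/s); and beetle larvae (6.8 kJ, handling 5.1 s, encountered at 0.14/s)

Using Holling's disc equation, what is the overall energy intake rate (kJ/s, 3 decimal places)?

1.298 kJ/s

R = Σλ_iE_i / (1 + Σλ_ih_i)
Numerator: 0.11×12 + 0.273×8.7 + 0.14×6.8 = 4.647
Denominator: 1 + 0.11×5.3 + 0.273×4.7 + 0.14×5.1 = 3.58
R = 4.647/3.58 = 1.298 kJ/s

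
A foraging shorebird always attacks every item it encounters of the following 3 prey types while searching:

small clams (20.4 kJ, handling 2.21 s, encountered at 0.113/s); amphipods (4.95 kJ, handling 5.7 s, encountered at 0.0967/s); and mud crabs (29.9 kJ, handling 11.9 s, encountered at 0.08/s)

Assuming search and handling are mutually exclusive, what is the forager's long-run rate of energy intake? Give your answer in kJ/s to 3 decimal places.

R = (0.113×20.4 + 0.0967×4.95 + 0.08×29.9) / (1 + 0.113×2.21 + 0.0967×5.7 + 0.08×11.9) = 5.176/2.753 = 1.88 kJ/s.

1.880 kJ/s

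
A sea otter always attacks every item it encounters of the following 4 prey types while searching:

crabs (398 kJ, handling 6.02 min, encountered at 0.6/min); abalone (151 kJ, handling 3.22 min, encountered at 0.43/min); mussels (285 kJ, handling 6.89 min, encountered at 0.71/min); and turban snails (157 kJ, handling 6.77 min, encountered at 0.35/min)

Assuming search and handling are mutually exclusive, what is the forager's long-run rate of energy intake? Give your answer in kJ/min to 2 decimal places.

R = Σλ_iE_i / (1 + Σλ_ih_i)
Numerator: 0.6×398 + 0.43×151 + 0.71×285 + 0.35×157 = 561
Denominator: 1 + 0.6×6.02 + 0.43×3.22 + 0.71×6.89 + 0.35×6.77 = 13.26
R = 561/13.26 = 42.32 kJ/min

42.32 kJ/min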